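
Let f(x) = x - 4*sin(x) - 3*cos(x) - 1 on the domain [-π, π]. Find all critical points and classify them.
f'(x) = 3*sin(x) - 4*cos(x) + 1

Solve f'(x) = 0 on [-π, π]:
  f'(x) = 0 ⇔ 3*sin(x) - 4*cos(x) = -1. Write the left side as R·cos(x + φ) with R = √((-4)² + (-3)²) = 5, cos φ = -4/5, sin φ = -3/5; then cos(x + φ) = -1/5. Solve for x and keep the solutions lying in [-π, π].
  ⇒ x = -pi + atan((-8*sqrt(6) - 3)/(4 - 6*sqrt(6))) ≈ -2.0129, atan((-3 + 8*sqrt(6))/(4 + 6*sqrt(6))) ≈ 0.7259

f''(x) = 4*sin(x) + 3*cos(x)
Second-derivative test at each critical point:
  f''(-2.0129) = -4.8990 < 0 → local maximum
  f''(0.7259) = 4.8990 > 0 → local minimum

Critical points: x = -pi + atan((-8*sqrt(6) - 3)/(4 - 6*sqrt(6))) ≈ -2.0129 (local maximum); x = atan((-3 + 8*sqrt(6))/(4 + 6*sqrt(6))) ≈ 0.7259 (local minimum)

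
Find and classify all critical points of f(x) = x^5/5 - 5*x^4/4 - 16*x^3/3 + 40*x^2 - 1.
f'(x) = x*(x^3 - 5*x^2 - 16*x + 80)

Solve f'(x) = 0:
  Factor: x^4 - 5*x^3 - 16*x^2 + 80*x = x*(x - 5)*(x - 4)*(x + 4) = 0.
  ⇒ x = -4, 0, 4, 5

f''(x) = 4*x^3 - 15*x^2 - 32*x + 80
Second-derivative test at each critical point:
  f''(-4) = -288 < 0 → local maximum
  f''(0) = 80 > 0 → local minimum
  f''(4) = -32 < 0 → local maximum
  f''(5) = 45 > 0 → local minimum

Critical points: x = -4 (local maximum); x = 0 (local minimum); x = 4 (local maximum); x = 5 (local minimum)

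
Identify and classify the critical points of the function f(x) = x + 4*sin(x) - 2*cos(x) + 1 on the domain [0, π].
f'(x) = 2*sin(x) + 4*cos(x) + 1

Solve f'(x) = 0 on [0, π]:
  f'(x) = 0 ⇔ 2*sin(x) + 4*cos(x) = -1. Write the left side as R·cos(x + φ) with R = √(4² + (-2)²) = 2*sqrt(5), cos φ = 2*sqrt(5)/5, sin φ = -sqrt(5)/5; then cos(x + φ) = -sqrt(5)/10. Solve for x and keep the solutions lying in [0, π].
  ⇒ x = atan((-1 + 2*sqrt(19))/(-sqrt(19) - 2)) + pi ≈ 2.2600

f''(x) = -4*sin(x) + 2*cos(x)
Second-derivative test at each critical point:
  f''(2.2600) = -4.3589 < 0 → local maximum

Critical points: x = atan((-1 + 2*sqrt(19))/(-sqrt(19) - 2)) + pi ≈ 2.2600 (local maximum)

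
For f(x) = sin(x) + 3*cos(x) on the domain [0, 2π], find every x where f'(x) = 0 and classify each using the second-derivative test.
f'(x) = -3*sin(x) + cos(x)

Solve f'(x) = 0 on [0, 2π]:
  f'(x) = 0 ⇔ cos(x) = 3*sin(x) ⇔ tan(x) = 1/3, i.e. x = arctan(1/3) + nπ; keep the solutions lying in [0, 2π].
  ⇒ x = atan(1/3) ≈ 0.3218, atan(1/3) + pi ≈ 3.4633

f''(x) = -sin(x) - 3*cos(x)
Second-derivative test at each critical point:
  f''(0.3218) = -3.1623 < 0 → local maximum
  f''(3.4633) = 3.1623 > 0 → local minimum

Critical points: x = atan(1/3) ≈ 0.3218 (local maximum); x = atan(1/3) + pi ≈ 3.4633 (local minimum)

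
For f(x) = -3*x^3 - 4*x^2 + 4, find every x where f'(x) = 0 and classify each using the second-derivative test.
f'(x) = x*(-9*x - 8)

Solve f'(x) = 0:
  Factor: -9*x^2 - 8*x = -x*(9*x + 8) = 0.
  ⇒ x = -8/9, 0

f''(x) = -18*x - 8
Second-derivative test at each critical point:
  f''(-8/9) = 8 > 0 → local minimum
  f''(0) = -8 < 0 → local maximum

Critical points: x = -8/9 (local minimum); x = 0 (local maximum)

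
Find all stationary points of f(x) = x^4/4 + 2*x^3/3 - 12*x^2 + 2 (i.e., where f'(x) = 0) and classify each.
f'(x) = x*(x^2 + 2*x - 24)

Solve f'(x) = 0:
  Factor: x^3 + 2*x^2 - 24*x = x*(x - 4)*(x + 6) = 0.
  ⇒ x = -6, 0, 4

f''(x) = 3*x^2 + 4*x - 24
Second-derivative test at each critical point:
  f''(-6) = 60 > 0 → local minimum
  f''(0) = -24 < 0 → local maximum
  f''(4) = 40 > 0 → local minimum

Critical points: x = -6 (local minimum); x = 0 (local maximum); x = 4 (local minimum)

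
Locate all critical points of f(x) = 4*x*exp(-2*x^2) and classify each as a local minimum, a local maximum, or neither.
f'(x) = 4*(1 - 4*x^2)*exp(-2*x^2)

Solve f'(x) = 0:
  f'(x) = (4 - 16*x^2)·exp(-2*x^2) and exp(-2*x^2) > 0 for every x, so f'(x) = 0 ⇔ 4 - 16*x^2 = 0.
  Factor: 4 - 16*x^2 = -4*(2*x - 1)*(2*x + 1) = 0.
  ⇒ x = -1/2, 1/2

f''(x) = (64*x^3 - 48*x)*exp(-2*x^2)
Second-derivative test at each critical point:
  f''(-1/2) = 9.7045 > 0 → local minimum
  f''(1/2) = -9.7045 < 0 → local maximum

Critical points: x = -1/2 (local minimum); x = 1/2 (local maximum)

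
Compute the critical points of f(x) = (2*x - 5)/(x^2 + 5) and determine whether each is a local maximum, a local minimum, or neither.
f'(x) = 2*(-x^2 + 5*x + 5)/(x^4 + 10*x^2 + 25)

Solve f'(x) = 0:
  f'(x) = -2*(x^2 - 5*x - 5)/(x^2 + 5)^2; the denominator is positive wherever f is defined, so f'(x) = 0 ⇔ -2*x^2 + 10*x + 10 = 0.
  Factor: -2*x^2 + 10*x + 10 = -2*(x^2 - 5*x - 5); x^2 - 5*x - 5 = 0 has no rational roots; quadratic formula: x = (5 ± √45)/2.
  ⇒ x = 5/2 - 3*sqrt(5)/2 ≈ -0.8541, 5/2 + 3*sqrt(5)/2 ≈ 5.8541

f''(x) = 2*(4*x^2*(2*x - 5) + (5 - 6*x)*(x^2 + 5))/(x^2 + 5)^3
Second-derivative test at each critical point:
  f''(-0.8541) = 0.4087 > 0 → local minimum
  f''(5.8541) = -0.0087 < 0 → local maximum

Critical points: x = 5/2 - 3*sqrt(5)/2 ≈ -0.8541 (local minimum); x = 5/2 + 3*sqrt(5)/2 ≈ 5.8541 (local maximum)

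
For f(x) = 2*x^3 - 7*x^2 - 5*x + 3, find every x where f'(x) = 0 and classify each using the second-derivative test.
f'(x) = 6*x^2 - 14*x - 5

Solve f'(x) = 0:
  6*x^2 - 14*x - 5 = 0 has no rational roots; quadratic formula: x = (14 ± √316)/12.
  ⇒ x = 7/6 - sqrt(79)/6 ≈ -0.3147, 7/6 + sqrt(79)/6 ≈ 2.6480

f''(x) = 12*x - 14
Second-derivative test at each critical point:
  f''(-0.3147) = -17.7764 < 0 → local maximum
  f''(2.6480) = 17.7764 > 0 → local minimum

Critical points: x = 7/6 - sqrt(79)/6 ≈ -0.3147 (local maximum); x = 7/6 + sqrt(79)/6 ≈ 2.6480 (local minimum)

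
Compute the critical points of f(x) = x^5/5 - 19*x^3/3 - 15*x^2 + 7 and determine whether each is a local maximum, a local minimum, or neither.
f'(x) = x*(x^3 - 19*x - 30)

Solve f'(x) = 0:
  Factor: x^4 - 19*x^2 - 30*x = x*(x - 5)*(x + 2)*(x + 3) = 0.
  ⇒ x = -3, -2, 0, 5

f''(x) = 4*x^3 - 38*x - 30
Second-derivative test at each critical point:
  f''(-3) = -24 < 0 → local maximum
  f''(-2) = 14 > 0 → local minimum
  f''(0) = -30 < 0 → local maximum
  f''(5) = 280 > 0 → local minimum

Critical points: x = -3 (local maximum); x = -2 (local minimum); x = 0 (local maximum); x = 5 (local minimum)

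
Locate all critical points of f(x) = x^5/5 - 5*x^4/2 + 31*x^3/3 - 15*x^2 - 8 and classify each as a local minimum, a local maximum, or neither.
f'(x) = x*(x^3 - 10*x^2 + 31*x - 30)

Solve f'(x) = 0:
  Factor: x^4 - 10*x^3 + 31*x^2 - 30*x = x*(x - 5)*(x - 3)*(x - 2) = 0.
  ⇒ x = 0, 2, 3, 5

f''(x) = 4*x^3 - 30*x^2 + 62*x - 30
Second-derivative test at each critical point:
  f''(0) = -30 < 0 → local maximum
  f''(2) = 6 > 0 → local minimum
  f''(3) = -6 < 0 → local maximum
  f''(5) = 30 > 0 → local minimum

Critical points: x = 0 (local maximum); x = 2 (local minimum); x = 3 (local maximum); x = 5 (local minimum)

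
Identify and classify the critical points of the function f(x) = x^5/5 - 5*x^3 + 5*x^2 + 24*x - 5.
f'(x) = x^4 - 15*x^2 + 10*x + 24

Solve f'(x) = 0:
  Factor: x^4 - 15*x^2 + 10*x + 24 = (x - 3)*(x - 2)*(x + 1)*(x + 4) = 0.
  ⇒ x = -4, -1, 2, 3

f''(x) = 4*x^3 - 30*x + 10
Second-derivative test at each critical point:
  f''(-4) = -126 < 0 → local maximum
  f''(-1) = 36 > 0 → local minimum
  f''(2) = -18 < 0 → local maximum
  f''(3) = 28 > 0 → local minimum

Critical points: x = -4 (local maximum); x = -1 (local minimum); x = 2 (local maximum); x = 3 (local minimum)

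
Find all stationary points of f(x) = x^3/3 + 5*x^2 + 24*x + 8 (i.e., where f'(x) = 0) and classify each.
f'(x) = x^2 + 10*x + 24

Solve f'(x) = 0:
  Factor: x^2 + 10*x + 24 = (x + 4)*(x + 6) = 0.
  ⇒ x = -6, -4

f''(x) = 2*x + 10
Second-derivative test at each critical point:
  f''(-6) = -2 < 0 → local maximum
  f''(-4) = 2 > 0 → local minimum

Critical points: x = -6 (local maximum); x = -4 (local minimum)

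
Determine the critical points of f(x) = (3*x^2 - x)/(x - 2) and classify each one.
f'(x) = (3*x^2 - 12*x + 2)/(x^2 - 4*x + 4)

Solve f'(x) = 0:
  f'(x) = (3*x^2 - 12*x + 2)/(x - 2)^2; the denominator is positive wherever f is defined, so f'(x) = 0 ⇔ 3*x^2 - 12*x + 2 = 0.
  3*x^2 - 12*x + 2 = 0 has no rational roots; quadratic formula: x = (12 ± √120)/6.
  ⇒ x = 2 - sqrt(30)/3 ≈ 0.1743, sqrt(30)/3 + 2 ≈ 3.8257

f''(x) = 20/(x^3 - 6*x^2 + 12*x - 8)
Second-derivative test at each critical point:
  f''(0.1743) = -3.2863 < 0 → local maximum
  f''(3.8257) = 3.2863 > 0 → local minimum

Critical points: x = 2 - sqrt(30)/3 ≈ 0.1743 (local maximum); x = sqrt(30)/3 + 2 ≈ 3.8257 (local minimum)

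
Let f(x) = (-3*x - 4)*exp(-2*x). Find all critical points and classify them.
f'(x) = (6*x + 5)*exp(-2*x)

Solve f'(x) = 0:
  f'(x) = (6*x + 5)·exp(-2*x) and exp(-2*x) > 0 for every x, so f'(x) = 0 ⇔ 6*x + 5 = 0.
  6*x + 5 = 0.
  ⇒ x = -5/6

f''(x) = 4*(-3*x - 1)*exp(-2*x)
Second-derivative test at each critical point:
  f''(-5/6) = 31.7669 > 0 → local minimum

Critical points: x = -5/6 (local minimum)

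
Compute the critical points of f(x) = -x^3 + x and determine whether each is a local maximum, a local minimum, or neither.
f'(x) = 1 - 3*x^2

Solve f'(x) = 0:
  3*x^2 - 1 = 0 has no rational roots; quadratic formula: x = (0 ± √12)/6.
  ⇒ x = -sqrt(3)/3 ≈ -0.5774, sqrt(3)/3 ≈ 0.5774

f''(x) = -6*x
Second-derivative test at each critical point:
  f''(-0.5774) = 3.4641 > 0 → local minimum
  f''(0.5774) = -3.4641 < 0 → local maximum

Critical points: x = -sqrt(3)/3 ≈ -0.5774 (local minimum); x = sqrt(3)/3 ≈ 0.5774 (local maximum)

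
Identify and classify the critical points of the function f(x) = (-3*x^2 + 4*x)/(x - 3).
f'(x) = 3*(-x^2 + 6*x - 4)/(x^2 - 6*x + 9)

Solve f'(x) = 0:
  f'(x) = -3*(x^2 - 6*x + 4)/(x - 3)^2; the denominator is positive wherever f is defined, so f'(x) = 0 ⇔ -3*x^2 + 18*x - 12 = 0.
  Factor: -3*x^2 + 18*x - 12 = -3*(x^2 - 6*x + 4); x^2 - 6*x + 4 = 0 has no rational roots; quadratic formula: x = (6 ± √20)/2.
  ⇒ x = 3 - sqrt(5) ≈ 0.7639, sqrt(5) + 3 ≈ 5.2361

f''(x) = -30/(x^3 - 9*x^2 + 27*x - 27)
Second-derivative test at each critical point:
  f''(0.7639) = 2.6833 > 0 → local minimum
  f''(5.2361) = -2.6833 < 0 → local maximum

Critical points: x = 3 - sqrt(5) ≈ 0.7639 (local minimum); x = sqrt(5) + 3 ≈ 5.2361 (local maximum)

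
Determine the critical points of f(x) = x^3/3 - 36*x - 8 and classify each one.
f'(x) = x^2 - 36

Solve f'(x) = 0:
  Factor: x^2 - 36 = (x - 6)*(x + 6) = 0.
  ⇒ x = -6, 6

f''(x) = 2*x
Second-derivative test at each critical point:
  f''(-6) = -12 < 0 → local maximum
  f''(6) = 12 > 0 → local minimum

Critical points: x = -6 (local maximum); x = 6 (local minimum)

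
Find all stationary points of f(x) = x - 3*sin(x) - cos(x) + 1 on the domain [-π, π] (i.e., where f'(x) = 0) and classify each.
f'(x) = sin(x) - 3*cos(x) + 1

Solve f'(x) = 0 on [-π, π]:
  f'(x) = 0 ⇔ sin(x) - 3*cos(x) = -1. Write the left side as R·cos(x + φ) with R = √((-3)² + (-1)²) = sqrt(10), cos φ = -3*sqrt(10)/10, sin φ = -sqrt(10)/10; then cos(x + φ) = -sqrt(10)/10. Solve for x and keep the solutions lying in [-π, π].
  ⇒ x = -pi/2 ≈ -1.5708, atan(4/3) ≈ 0.9273

f''(x) = 3*sin(x) + cos(x)
Second-derivative test at each critical point:
  f''(-1.5708) = -3 < 0 → local maximum
  f''(0.9273) = 3 > 0 → local minimum

Critical points: x = -pi/2 ≈ -1.5708 (local maximum); x = atan(4/3) ≈ 0.9273 (local minimum)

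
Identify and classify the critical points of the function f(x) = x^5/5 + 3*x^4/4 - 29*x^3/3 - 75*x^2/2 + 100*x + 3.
f'(x) = x^4 + 3*x^3 - 29*x^2 - 75*x + 100

Solve f'(x) = 0:
  Factor: x^4 + 3*x^3 - 29*x^2 - 75*x + 100 = (x - 5)*(x - 1)*(x + 4)*(x + 5) = 0.
  ⇒ x = -5, -4, 1, 5

f''(x) = 4*x^3 + 9*x^2 - 58*x - 75
Second-derivative test at each critical point:
  f''(-5) = -60 < 0 → local maximum
  f''(-4) = 45 > 0 → local minimum
  f''(1) = -120 < 0 → local maximum
  f''(5) = 360 > 0 → local minimum

Critical points: x = -5 (local maximum); x = -4 (local minimum); x = 1 (local maximum); x = 5 (local minimum)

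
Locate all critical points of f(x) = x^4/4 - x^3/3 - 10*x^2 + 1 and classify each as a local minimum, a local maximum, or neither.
f'(x) = x*(x^2 - x - 20)

Solve f'(x) = 0:
  Factor: x^3 - x^2 - 20*x = x*(x - 5)*(x + 4) = 0.
  ⇒ x = -4, 0, 5

f''(x) = 3*x^2 - 2*x - 20
Second-derivative test at each critical point:
  f''(-4) = 36 > 0 → local minimum
  f''(0) = -20 < 0 → local maximum
  f''(5) = 45 > 0 → local minimum

Critical points: x = -4 (local minimum); x = 0 (local maximum); x = 5 (local minimum)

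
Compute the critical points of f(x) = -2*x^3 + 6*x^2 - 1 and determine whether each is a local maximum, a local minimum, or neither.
f'(x) = 6*x*(2 - x)

Solve f'(x) = 0:
  Factor: -6*x^2 + 12*x = -6*x*(x - 2) = 0.
  ⇒ x = 0, 2

f''(x) = 12 - 12*x
Second-derivative test at each critical point:
  f''(0) = 12 > 0 → local minimum
  f''(2) = -12 < 0 → local maximum

Critical points: x = 0 (local minimum); x = 2 (local maximum)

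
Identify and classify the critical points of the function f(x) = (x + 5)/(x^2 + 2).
f'(x) = (x^2 - 2*x*(x + 5) + 2)/(x^2 + 2)^2

Solve f'(x) = 0:
  f'(x) = -(x^2 + 10*x - 2)/(x^2 + 2)^2; the denominator is positive wherever f is defined, so f'(x) = 0 ⇔ -x^2 - 10*x + 2 = 0.
  x^2 + 10*x - 2 = 0 has no rational roots; quadratic formula: x = (-10 ± √108)/2.
  ⇒ x = -3*sqrt(3) - 5 ≈ -10.1962, -5 + 3*sqrt(3) ≈ 0.1962

f''(x) = 2*(4*x^2*(x + 5) - (3*x + 5)*(x^2 + 2))/(x^2 + 2)^3
Second-derivative test at each critical point:
  f''(-10.1962) = 0.0009 > 0 → local minimum
  f''(0.1962) = -2.5009 < 0 → local maximum

Critical points: x = -3*sqrt(3) - 5 ≈ -10.1962 (local minimum); x = -5 + 3*sqrt(3) ≈ 0.1962 (local maximum)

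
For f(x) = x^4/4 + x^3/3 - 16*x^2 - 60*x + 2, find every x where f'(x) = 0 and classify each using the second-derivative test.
f'(x) = x^3 + x^2 - 32*x - 60

Solve f'(x) = 0:
  Factor: x^3 + x^2 - 32*x - 60 = (x - 6)*(x + 2)*(x + 5) = 0.
  ⇒ x = -5, -2, 6

f''(x) = 3*x^2 + 2*x - 32
Second-derivative test at each critical point:
  f''(-5) = 33 > 0 → local minimum
  f''(-2) = -24 < 0 → local maximum
  f''(6) = 88 > 0 → local minimum

Critical points: x = -5 (local minimum); x = -2 (local maximum); x = 6 (local minimum)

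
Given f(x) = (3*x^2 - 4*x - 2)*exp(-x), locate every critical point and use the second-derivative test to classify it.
f'(x) = (-3*x^2 + 10*x - 2)*exp(-x)

Solve f'(x) = 0:
  f'(x) = (-3*x^2 + 10*x - 2)·exp(-x) and exp(-x) > 0 for every x, so f'(x) = 0 ⇔ -3*x^2 + 10*x - 2 = 0.
  3*x^2 - 10*x + 2 = 0 has no rational roots; quadratic formula: x = (10 ± √76)/6.
  ⇒ x = 5/3 - sqrt(19)/3 ≈ 0.2137, sqrt(19)/3 + 5/3 ≈ 3.1196

f''(x) = (3*x^2 - 16*x + 12)*exp(-x)
Second-derivative test at each critical point:
  f''(0.2137) = 7.0404 > 0 → local minimum
  f''(3.1196) = -0.3851 < 0 → local maximum

Critical points: x = 5/3 - sqrt(19)/3 ≈ 0.2137 (local minimum); x = sqrt(19)/3 + 5/3 ≈ 3.1196 (local maximum)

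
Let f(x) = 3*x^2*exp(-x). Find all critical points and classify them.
f'(x) = 3*x*(2 - x)*exp(-x)

Solve f'(x) = 0:
  f'(x) = (-3*x^2 + 6*x)·exp(-x) and exp(-x) > 0 for every x, so f'(x) = 0 ⇔ -3*x^2 + 6*x = 0.
  Factor: -3*x^2 + 6*x = -3*x*(x - 2) = 0.
  ⇒ x = 0, 2

f''(x) = 3*(x^2 - 4*x + 2)*exp(-x)
Second-derivative test at each critical point:
  f''(0) = 6 > 0 → local minimum
  f''(2) = -0.8120 < 0 → local maximum

Critical points: x = 0 (local minimum); x = 2 (local maximum)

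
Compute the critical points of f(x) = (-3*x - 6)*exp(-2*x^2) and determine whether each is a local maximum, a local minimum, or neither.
f'(x) = 3*(4*x*(x + 2) - 1)*exp(-2*x^2)

Solve f'(x) = 0:
  f'(x) = (12*x^2 + 24*x - 3)·exp(-2*x^2) and exp(-2*x^2) > 0 for every x, so f'(x) = 0 ⇔ 12*x^2 + 24*x - 3 = 0.
  Factor: 12*x^2 + 24*x - 3 = 3*(4*x^2 + 8*x - 1); 4*x^2 + 8*x - 1 = 0 has no rational roots; quadratic formula: x = (-8 ± √80)/8.
  ⇒ x = -sqrt(5)/2 - 1 ≈ -2.1180, -1 + sqrt(5)/2 ≈ 0.1180

f''(x) = 12*(-4*x^2*(x + 2) + 3*x + 2)*exp(-2*x^2)
Second-derivative test at each critical point:
  f''(-2.1180) = -0.0034 < 0 → local maximum
  f''(0.1180) = 26.0955 > 0 → local minimum

Critical points: x = -sqrt(5)/2 - 1 ≈ -2.1180 (local maximum); x = -1 + sqrt(5)/2 ≈ 0.1180 (local minimum)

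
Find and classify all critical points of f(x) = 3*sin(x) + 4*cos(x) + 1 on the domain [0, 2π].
f'(x) = -4*sin(x) + 3*cos(x)

Solve f'(x) = 0 on [0, 2π]:
  f'(x) = 0 ⇔ 3*cos(x) = 4*sin(x) ⇔ tan(x) = 3/4, i.e. x = arctan(3/4) + nπ; keep the solutions lying in [0, 2π].
  ⇒ x = atan(3/4) ≈ 0.6435, atan(3/4) + pi ≈ 3.7851

f''(x) = -3*sin(x) - 4*cos(x)
Second-derivative test at each critical point:
  f''(0.6435) = -5 < 0 → local maximum
  f''(3.7851) = 5 > 0 → local minimum

Critical points: x = atan(3/4) ≈ 0.6435 (local maximum); x = atan(3/4) + pi ≈ 3.7851 (local minimum)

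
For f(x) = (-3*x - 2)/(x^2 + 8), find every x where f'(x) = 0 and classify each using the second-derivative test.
f'(x) = (3*x^2 + 4*x - 24)/(x^4 + 16*x^2 + 64)

Solve f'(x) = 0:
  f'(x) = (3*x^2 + 4*x - 24)/(x^2 + 8)^2; the denominator is positive wherever f is defined, so f'(x) = 0 ⇔ 3*x^2 + 4*x - 24 = 0.
  3*x^2 + 4*x - 24 = 0 has no rational roots; quadratic formula: x = (-4 ± √304)/6.
  ⇒ x = -2*sqrt(19)/3 - 2/3 ≈ -3.5726, -2/3 + 2*sqrt(19)/3 ≈ 2.2393

f''(x) = 2*(-4*x^2*(3*x + 2) + (9*x + 2)*(x^2 + 8))/(x^2 + 8)^3
Second-derivative test at each critical point:
  f''(-3.5726) = -0.0404 < 0 → local maximum
  f''(2.2393) = 0.1029 > 0 → local minimum

Critical points: x = -2*sqrt(19)/3 - 2/3 ≈ -3.5726 (local maximum); x = -2/3 + 2*sqrt(19)/3 ≈ 2.2393 (local minimum)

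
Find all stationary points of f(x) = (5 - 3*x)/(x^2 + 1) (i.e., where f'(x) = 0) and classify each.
f'(x) = (3*x^2 - 10*x - 3)/(x^4 + 2*x^2 + 1)

Solve f'(x) = 0:
  f'(x) = (3*x^2 - 10*x - 3)/(x^2 + 1)^2; the denominator is positive wherever f is defined, so f'(x) = 0 ⇔ 3*x^2 - 10*x - 3 = 0.
  3*x^2 - 10*x - 3 = 0 has no rational roots; quadratic formula: x = (10 ± √136)/6.
  ⇒ x = 5/3 - sqrt(34)/3 ≈ -0.2770, 5/3 + sqrt(34)/3 ≈ 3.6103

f''(x) = 2*(4*x^2*(5 - 3*x) + (9*x - 5)*(x^2 + 1))/(x^2 + 1)^3
Second-derivative test at each critical point:
  f''(-0.2770) = -10.0592 < 0 → local maximum
  f''(3.6103) = 0.0592 > 0 → local minimum

Critical points: x = 5/3 - sqrt(34)/3 ≈ -0.2770 (local maximum); x = 5/3 + sqrt(34)/3 ≈ 3.6103 (local minimum)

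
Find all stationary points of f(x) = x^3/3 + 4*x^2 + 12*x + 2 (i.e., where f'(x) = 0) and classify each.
f'(x) = x^2 + 8*x + 12

Solve f'(x) = 0:
  Factor: x^2 + 8*x + 12 = (x + 2)*(x + 6) = 0.
  ⇒ x = -6, -2

f''(x) = 2*x + 8
Second-derivative test at each critical point:
  f''(-6) = -4 < 0 → local maximum
  f''(-2) = 4 > 0 → local minimum

Critical points: x = -6 (local maximum); x = -2 (local minimum)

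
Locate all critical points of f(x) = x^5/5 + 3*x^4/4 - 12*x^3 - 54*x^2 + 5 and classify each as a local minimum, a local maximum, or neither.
f'(x) = x*(x^3 + 3*x^2 - 36*x - 108)

Solve f'(x) = 0:
  Factor: x^4 + 3*x^3 - 36*x^2 - 108*x = x*(x - 6)*(x + 3)*(x + 6) = 0.
  ⇒ x = -6, -3, 0, 6

f''(x) = 4*x^3 + 9*x^2 - 72*x - 108
Second-derivative test at each critical point:
  f''(-6) = -216 < 0 → local maximum
  f''(-3) = 81 > 0 → local minimum
  f''(0) = -108 < 0 → local maximum
  f''(6) = 648 > 0 → local minimum

Critical points: x = -6 (local maximum); x = -3 (local minimum); x = 0 (local maximum); x = 6 (local minimum)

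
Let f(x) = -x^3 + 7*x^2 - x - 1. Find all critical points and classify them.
f'(x) = -3*x^2 + 14*x - 1

Solve f'(x) = 0:
  3*x^2 - 14*x + 1 = 0 has no rational roots; quadratic formula: x = (14 ± √184)/6.
  ⇒ x = 7/3 - sqrt(46)/3 ≈ 0.0726, sqrt(46)/3 + 7/3 ≈ 4.5941

f''(x) = 14 - 6*x
Second-derivative test at each critical point:
  f''(0.0726) = 13.5647 > 0 → local minimum
  f''(4.5941) = -13.5647 < 0 → local maximum

Critical points: x = 7/3 - sqrt(46)/3 ≈ 0.0726 (local minimum); x = sqrt(46)/3 + 7/3 ≈ 4.5941 (local maximum)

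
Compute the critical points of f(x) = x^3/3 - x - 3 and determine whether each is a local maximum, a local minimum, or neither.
f'(x) = x^2 - 1

Solve f'(x) = 0:
  Factor: x^2 - 1 = (x - 1)*(x + 1) = 0.
  ⇒ x = -1, 1

f''(x) = 2*x
Second-derivative test at each critical point:
  f''(-1) = -2 < 0 → local maximum
  f''(1) = 2 > 0 → local minimum

Critical points: x = -1 (local maximum); x = 1 (local minimum)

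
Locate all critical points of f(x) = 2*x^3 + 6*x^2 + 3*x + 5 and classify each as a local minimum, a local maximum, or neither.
f'(x) = 6*x^2 + 12*x + 3

Solve f'(x) = 0:
  Factor: 6*x^2 + 12*x + 3 = 3*(2*x^2 + 4*x + 1); 2*x^2 + 4*x + 1 = 0 has no rational roots; quadratic formula: x = (-4 ± √8)/4.
  ⇒ x = -1 - sqrt(2)/2 ≈ -1.7071, -1 + sqrt(2)/2 ≈ -0.2929

f''(x) = 12*x + 12
Second-derivative test at each critical point:
  f''(-1.7071) = -8.4853 < 0 → local maximum
  f''(-0.2929) = 8.4853 > 0 → local minimum

Critical points: x = -1 - sqrt(2)/2 ≈ -1.7071 (local maximum); x = -1 + sqrt(2)/2 ≈ -0.2929 (local minimum)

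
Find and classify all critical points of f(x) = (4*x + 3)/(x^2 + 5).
f'(x) = 2*(-2*x^2 - 3*x + 10)/(x^4 + 10*x^2 + 25)

Solve f'(x) = 0:
  f'(x) = -2*(2*x^2 + 3*x - 10)/(x^2 + 5)^2; the denominator is positive wherever f is defined, so f'(x) = 0 ⇔ -4*x^2 - 6*x + 20 = 0.
  Factor: -4*x^2 - 6*x + 20 = -2*(2*x^2 + 3*x - 10); 2*x^2 + 3*x - 10 = 0 has no rational roots; quadratic formula: x = (-3 ± √89)/4.
  ⇒ x = -sqrt(89)/4 - 3/4 ≈ -3.1085, -3/4 + sqrt(89)/4 ≈ 1.6085

f''(x) = 2*(4*x^2*(4*x + 3) - 3*(4*x + 1)*(x^2 + 5))/(x^2 + 5)^3
Second-derivative test at each critical point:
  f''(-3.1085) = 0.0878 > 0 → local minimum
  f''(1.6085) = -0.3278 < 0 → local maximum

Critical points: x = -sqrt(89)/4 - 3/4 ≈ -3.1085 (local minimum); x = -3/4 + sqrt(89)/4 ≈ 1.6085 (local maximum)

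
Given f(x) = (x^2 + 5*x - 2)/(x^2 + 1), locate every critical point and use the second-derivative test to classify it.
f'(x) = (-5*x^2 + 6*x + 5)/(x^4 + 2*x^2 + 1)

Solve f'(x) = 0:
  f'(x) = -(5*x^2 - 6*x - 5)/(x^2 + 1)^2; the denominator is positive wherever f is defined, so f'(x) = 0 ⇔ -5*x^2 + 6*x + 5 = 0.
  5*x^2 - 6*x - 5 = 0 has no rational roots; quadratic formula: x = (6 ± √136)/10.
  ⇒ x = 3/5 - sqrt(34)/5 ≈ -0.5662, 3/5 + sqrt(34)/5 ≈ 1.7662

f''(x) = 2*(5*x^3 - 9*x^2 - 15*x + 3)/(x^6 + 3*x^4 + 3*x^2 + 1)
Second-derivative test at each critical point:
  f''(-0.5662) = 6.6872 > 0 → local minimum
  f''(1.7662) = -0.6872 < 0 → local maximum

Critical points: x = 3/5 - sqrt(34)/5 ≈ -0.5662 (local minimum); x = 3/5 + sqrt(34)/5 ≈ 1.7662 (local maximum)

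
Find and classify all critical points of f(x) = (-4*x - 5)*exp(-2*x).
f'(x) = 2*(4*x + 3)*exp(-2*x)

Solve f'(x) = 0:
  f'(x) = (8*x + 6)·exp(-2*x) and exp(-2*x) > 0 for every x, so f'(x) = 0 ⇔ 8*x + 6 = 0.
  Factor: 8*x + 6 = 2*(4*x + 3) = 0.
  ⇒ x = -3/4

f''(x) = 4*(-4*x - 1)*exp(-2*x)
Second-derivative test at each critical point:
  f''(-3/4) = 35.8535 > 0 → local minimum

Critical points: x = -3/4 (local minimum)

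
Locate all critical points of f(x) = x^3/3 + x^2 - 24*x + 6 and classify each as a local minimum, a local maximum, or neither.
f'(x) = x^2 + 2*x - 24

Solve f'(x) = 0:
  Factor: x^2 + 2*x - 24 = (x - 4)*(x + 6) = 0.
  ⇒ x = -6, 4

f''(x) = 2*x + 2
Second-derivative test at each critical point:
  f''(-6) = -10 < 0 → local maximum
  f''(4) = 10 > 0 → local minimum

Critical points: x = -6 (local maximum); x = 4 (local minimum)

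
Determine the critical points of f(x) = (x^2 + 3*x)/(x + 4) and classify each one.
f'(x) = (x^2 + 8*x + 12)/(x^2 + 8*x + 16)

Solve f'(x) = 0:
  f'(x) = (x + 2)*(x + 6)/(x + 4)^2; the denominator is positive wherever f is defined, so f'(x) = 0 ⇔ x^2 + 8*x + 12 = 0.
  Factor: x^2 + 8*x + 12 = (x + 2)*(x + 6) = 0.
  ⇒ x = -6, -2

f''(x) = 8/(x^3 + 12*x^2 + 48*x + 64)
Second-derivative test at each critical point:
  f''(-6) = -1 < 0 → local maximum
  f''(-2) = 1 > 0 → local minimum

Critical points: x = -6 (local maximum); x = -2 (local minimum)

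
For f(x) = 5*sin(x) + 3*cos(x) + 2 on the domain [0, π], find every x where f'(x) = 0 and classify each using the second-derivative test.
f'(x) = -3*sin(x) + 5*cos(x)

Solve f'(x) = 0 on [0, π]:
  f'(x) = 0 ⇔ 5*cos(x) = 3*sin(x) ⇔ tan(x) = 5/3, i.e. x = arctan(5/3) + nπ; keep the solutions lying in [0, π].
  ⇒ x = atan(5/3) ≈ 1.0304

f''(x) = -5*sin(x) - 3*cos(x)
Second-derivative test at each critical point:
  f''(1.0304) = -5.8310 < 0 → local maximum

Critical points: x = atan(5/3) ≈ 1.0304 (local maximum)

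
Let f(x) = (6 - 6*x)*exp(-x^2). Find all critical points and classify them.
f'(x) = 6*(2*x*(x - 1) - 1)*exp(-x^2)

Solve f'(x) = 0:
  f'(x) = (12*x^2 - 12*x - 6)·exp(-x^2) and exp(-x^2) > 0 for every x, so f'(x) = 0 ⇔ 12*x^2 - 12*x - 6 = 0.
  Factor: 12*x^2 - 12*x - 6 = 6*(2*x^2 - 2*x - 1); 2*x^2 - 2*x - 1 = 0 has no rational roots; quadratic formula: x = (2 ± √12)/4.
  ⇒ x = 1/2 - sqrt(3)/2 ≈ -0.3660, 1/2 + sqrt(3)/2 ≈ 1.3660

f''(x) = 12*(2*x^2*(1 - x) + 3*x - 1)*exp(-x^2)
Second-derivative test at each critical point:
  f''(-0.3660) = -18.1785 < 0 → local maximum
  f''(1.3660) = 3.2162 > 0 → local minimum

Critical points: x = 1/2 - sqrt(3)/2 ≈ -0.3660 (local maximum); x = 1/2 + sqrt(3)/2 ≈ 1.3660 (local minimum)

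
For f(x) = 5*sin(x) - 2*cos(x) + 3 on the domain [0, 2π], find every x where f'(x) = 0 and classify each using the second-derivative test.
f'(x) = 2*sin(x) + 5*cos(x)

Solve f'(x) = 0 on [0, 2π]:
  f'(x) = 0 ⇔ 5*cos(x) = -2*sin(x) ⇔ tan(x) = -5/2, i.e. x = arctan(-5/2) + nπ; keep the solutions lying in [0, 2π].
  ⇒ x = pi - atan(5/2) ≈ 1.9513, -atan(5/2) + 2*pi ≈ 5.0929

f''(x) = -5*sin(x) + 2*cos(x)
Second-derivative test at each critical point:
  f''(1.9513) = -5.3852 < 0 → local maximum
  f''(5.0929) = 5.3852 > 0 → local minimum

Critical points: x = pi - atan(5/2) ≈ 1.9513 (local maximum); x = -atan(5/2) + 2*pi ≈ 5.0929 (local minimum)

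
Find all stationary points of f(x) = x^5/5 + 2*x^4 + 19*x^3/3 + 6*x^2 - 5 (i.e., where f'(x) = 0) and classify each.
f'(x) = x*(x^3 + 8*x^2 + 19*x + 12)

Solve f'(x) = 0:
  Factor: x^4 + 8*x^3 + 19*x^2 + 12*x = x*(x + 1)*(x + 3)*(x + 4) = 0.
  ⇒ x = -4, -3, -1, 0

f''(x) = 4*x^3 + 24*x^2 + 38*x + 12
Second-derivative test at each critical point:
  f''(-4) = -12 < 0 → local maximum
  f''(-3) = 6 > 0 → local minimum
  f''(-1) = -6 < 0 → local maximum
  f''(0) = 12 > 0 → local minimum

Critical points: x = -4 (local maximum); x = -3 (local minimum); x = -1 (local maximum); x = 0 (local minimum)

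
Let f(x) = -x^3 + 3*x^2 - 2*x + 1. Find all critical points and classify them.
f'(x) = -3*x^2 + 6*x - 2

Solve f'(x) = 0:
  3*x^2 - 6*x + 2 = 0 has no rational roots; quadratic formula: x = (6 ± √12)/6.
  ⇒ x = 1 - sqrt(3)/3 ≈ 0.4226, sqrt(3)/3 + 1 ≈ 1.5774

f''(x) = 6 - 6*x
Second-derivative test at each critical point:
  f''(0.4226) = 3.4641 > 0 → local minimum
  f''(1.5774) = -3.4641 < 0 → local maximum

Critical points: x = 1 - sqrt(3)/3 ≈ 0.4226 (local minimum); x = sqrt(3)/3 + 1 ≈ 1.5774 (local maximum)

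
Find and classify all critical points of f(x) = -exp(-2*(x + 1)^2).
f'(x) = 4*(x + 1)*exp(-2*(x + 1)^2)

Solve f'(x) = 0:
  f'(x) = (4*x + 4)·exp(-2*(x + 1)^2) and exp(-2*(x + 1)^2) > 0 for every x, so f'(x) = 0 ⇔ 4*x + 4 = 0.
  Factor: 4*x + 4 = 4*(x + 1) = 0.
  ⇒ x = -1

f''(x) = 4*(1 - 4*(x + 1)^2)*exp(-2*(x + 1)^2)
Second-derivative test at each critical point:
  f''(-1) = 4 > 0 → local minimum

Critical points: x = -1 (local minimum)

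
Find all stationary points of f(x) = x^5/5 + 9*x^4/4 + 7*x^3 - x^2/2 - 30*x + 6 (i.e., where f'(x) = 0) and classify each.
f'(x) = x^4 + 9*x^3 + 21*x^2 - x - 30

Solve f'(x) = 0:
  Factor: x^4 + 9*x^3 + 21*x^2 - x - 30 = (x - 1)*(x + 2)*(x + 3)*(x + 5) = 0.
  ⇒ x = -5, -3, -2, 1

f''(x) = 4*x^3 + 27*x^2 + 42*x - 1
Second-derivative test at each critical point:
  f''(-5) = -36 < 0 → local maximum
  f''(-3) = 8 > 0 → local minimum
  f''(-2) = -9 < 0 → local maximum
  f''(1) = 72 > 0 → local minimum

Critical points: x = -5 (local maximum); x = -3 (local minimum); x = -2 (local maximum); x = 1 (local minimum)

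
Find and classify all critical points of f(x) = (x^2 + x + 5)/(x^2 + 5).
f'(x) = (5 - x^2)/(x^4 + 10*x^2 + 25)

Solve f'(x) = 0:
  f'(x) = -(x^2 - 5)/(x^2 + 5)^2; the denominator is positive wherever f is defined, so f'(x) = 0 ⇔ 5 - x^2 = 0.
  x^2 - 5 = 0 has no rational roots; quadratic formula: x = (0 ± √20)/2.
  ⇒ x = -sqrt(5) ≈ -2.2361, sqrt(5) ≈ 2.2361

f''(x) = 2*x*(x^2 - 15)/(x^6 + 15*x^4 + 75*x^2 + 125)
Second-derivative test at each critical point:
  f''(-2.2361) = 0.0447 > 0 → local minimum
  f''(2.2361) = -0.0447 < 0 → local maximum

Critical points: x = -sqrt(5) ≈ -2.2361 (local minimum); x = sqrt(5) ≈ 2.2361 (local maximum)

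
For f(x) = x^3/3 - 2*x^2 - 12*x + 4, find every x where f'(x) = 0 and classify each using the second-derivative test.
f'(x) = x^2 - 4*x - 12

Solve f'(x) = 0:
  Factor: x^2 - 4*x - 12 = (x - 6)*(x + 2) = 0.
  ⇒ x = -2, 6

f''(x) = 2*x - 4
Second-derivative test at each critical point:
  f''(-2) = -8 < 0 → local maximum
  f''(6) = 8 > 0 → local minimum

Critical points: x = -2 (local maximum); x = 6 (local minimum)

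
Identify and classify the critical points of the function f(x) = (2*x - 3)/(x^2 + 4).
f'(x) = 2*(-x^2 + 3*x + 4)/(x^4 + 8*x^2 + 16)

Solve f'(x) = 0:
  f'(x) = -2*(x - 4)*(x + 1)/(x^2 + 4)^2; the denominator is positive wherever f is defined, so f'(x) = 0 ⇔ -2*x^2 + 6*x + 8 = 0.
  Factor: -2*x^2 + 6*x + 8 = -2*(x - 4)*(x + 1) = 0.
  ⇒ x = -1, 4

f''(x) = 2*(4*x^2*(2*x - 3) + 3*(1 - 2*x)*(x^2 + 4))/(x^2 + 4)^3
Second-derivative test at each critical point:
  f''(-1) = 2/5 > 0 → local minimum
  f''(4) = -1/40 < 0 → local maximum

Critical points: x = -1 (local minimum); x = 4 (local maximum)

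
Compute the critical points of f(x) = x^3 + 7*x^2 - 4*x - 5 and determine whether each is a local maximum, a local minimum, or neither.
f'(x) = 3*x^2 + 14*x - 4

Solve f'(x) = 0:
  3*x^2 + 14*x - 4 = 0 has no rational roots; quadratic formula: x = (-14 ± √244)/6.
  ⇒ x = -sqrt(61)/3 - 7/3 ≈ -4.9367, -7/3 + sqrt(61)/3 ≈ 0.2701

f''(x) = 6*x + 14
Second-derivative test at each critical point:
  f''(-4.9367) = -15.6205 < 0 → local maximum
  f''(0.2701) = 15.6205 > 0 → local minimum

Critical points: x = -sqrt(61)/3 - 7/3 ≈ -4.9367 (local maximum); x = -7/3 + sqrt(61)/3 ≈ 0.2701 (local minimum)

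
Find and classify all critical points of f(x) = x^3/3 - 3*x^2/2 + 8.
f'(x) = x*(x - 3)

Solve f'(x) = 0:
  Factor: x^2 - 3*x = x*(x - 3) = 0.
  ⇒ x = 0, 3

f''(x) = 2*x - 3
Second-derivative test at each critical point:
  f''(0) = -3 < 0 → local maximum
  f''(3) = 3 > 0 → local minimum

Critical points: x = 0 (local maximum); x = 3 (local minimum)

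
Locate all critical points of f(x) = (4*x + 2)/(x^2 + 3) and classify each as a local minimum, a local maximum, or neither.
f'(x) = 4*(-x^2 - x + 3)/(x^4 + 6*x^2 + 9)

Solve f'(x) = 0:
  f'(x) = -4*(x^2 + x - 3)/(x^2 + 3)^2; the denominator is positive wherever f is defined, so f'(x) = 0 ⇔ -4*x^2 - 4*x + 12 = 0.
  Factor: -4*x^2 - 4*x + 12 = -4*(x^2 + x - 3); x^2 + x - 3 = 0 has no rational roots; quadratic formula: x = (-1 ± √13)/2.
  ⇒ x = -sqrt(13)/2 - 1/2 ≈ -2.3028, -1/2 + sqrt(13)/2 ≈ 1.3028

f''(x) = 4*(4*x^2*(2*x + 1) - (6*x + 1)*(x^2 + 3))/(x^2 + 3)^3
Second-derivative test at each critical point:
  f''(-2.3028) = 0.2092 > 0 → local minimum
  f''(1.3028) = -0.6537 < 0 → local maximum

Critical points: x = -sqrt(13)/2 - 1/2 ≈ -2.3028 (local minimum); x = -1/2 + sqrt(13)/2 ≈ 1.3028 (local maximum)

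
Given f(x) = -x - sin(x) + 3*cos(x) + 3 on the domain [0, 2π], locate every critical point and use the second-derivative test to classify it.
f'(x) = -3*sin(x) - cos(x) - 1

Solve f'(x) = 0 on [0, 2π]:
  f'(x) = 0 ⇔ -3*sin(x) - cos(x) = 1. Write the left side as R·cos(x + φ) with R = √((-1)² + 3²) = sqrt(10), cos φ = -sqrt(10)/10, sin φ = 3*sqrt(10)/10; then cos(x + φ) = sqrt(10)/10. Solve for x and keep the solutions lying in [0, 2π].
  ⇒ x = pi ≈ 3.1416, -atan(3/4) + 2*pi ≈ 5.6397

f''(x) = sin(x) - 3*cos(x)
Second-derivative test at each critical point:
  f''(3.1416) = 3 > 0 → local minimum
  f''(5.6397) = -3 < 0 → local maximum

Critical points: x = pi ≈ 3.1416 (local minimum); x = -atan(3/4) + 2*pi ≈ 5.6397 (local maximum)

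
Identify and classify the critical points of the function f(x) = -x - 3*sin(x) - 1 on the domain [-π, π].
f'(x) = -3*cos(x) - 1

Solve f'(x) = 0 on [-π, π]:
  f'(x) = 0 ⇔ cos(x) = -1/3, i.e. x = ±arccos(-1/3) + 2nπ; keep the solutions lying in [-π, π].
  ⇒ x = -acos(-1/3) ≈ -1.9106, acos(-1/3) ≈ 1.9106

f''(x) = 3*sin(x)
Second-derivative test at each critical point:
  f''(-1.9106) = -2.8284 < 0 → local maximum
  f''(1.9106) = 2.8284 > 0 → local minimum

Critical points: x = -acos(-1/3) ≈ -1.9106 (local maximum); x = acos(-1/3) ≈ 1.9106 (local minimum)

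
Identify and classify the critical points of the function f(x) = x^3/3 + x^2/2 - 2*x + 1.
f'(x) = x^2 + x - 2

Solve f'(x) = 0:
  Factor: x^2 + x - 2 = (x - 1)*(x + 2) = 0.
  ⇒ x = -2, 1

f''(x) = 2*x + 1
Second-derivative test at each critical point:
  f''(-2) = -3 < 0 → local maximum
  f''(1) = 3 > 0 → local minimum

Critical points: x = -2 (local maximum); x = 1 (local minimum)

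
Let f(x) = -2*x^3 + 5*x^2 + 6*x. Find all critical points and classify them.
f'(x) = -6*x^2 + 10*x + 6

Solve f'(x) = 0:
  Factor: -6*x^2 + 10*x + 6 = -2*(3*x^2 - 5*x - 3); 3*x^2 - 5*x - 3 = 0 has no rational roots; quadratic formula: x = (5 ± √61)/6.
  ⇒ x = 5/6 - sqrt(61)/6 ≈ -0.4684, 5/6 + sqrt(61)/6 ≈ 2.1350

f''(x) = 10 - 12*x
Second-derivative test at each critical point:
  f''(-0.4684) = 15.6205 > 0 → local minimum
  f''(2.1350) = -15.6205 < 0 → local maximum

Critical points: x = 5/6 - sqrt(61)/6 ≈ -0.4684 (local minimum); x = 5/6 + sqrt(61)/6 ≈ 2.1350 (local maximum)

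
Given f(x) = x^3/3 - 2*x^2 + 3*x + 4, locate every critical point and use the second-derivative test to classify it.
f'(x) = x^2 - 4*x + 3

Solve f'(x) = 0:
  Factor: x^2 - 4*x + 3 = (x - 3)*(x - 1) = 0.
  ⇒ x = 1, 3

f''(x) = 2*x - 4
Second-derivative test at each critical point:
  f''(1) = -2 < 0 → local maximum
  f''(3) = 2 > 0 → local minimum

Critical points: x = 1 (local maximum); x = 3 (local minimum)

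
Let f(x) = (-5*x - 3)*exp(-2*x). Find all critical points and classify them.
f'(x) = (10*x + 1)*exp(-2*x)

Solve f'(x) = 0:
  f'(x) = (10*x + 1)·exp(-2*x) and exp(-2*x) > 0 for every x, so f'(x) = 0 ⇔ 10*x + 1 = 0.
  10*x + 1 = 0.
  ⇒ x = -1/10

f''(x) = 4*(2 - 5*x)*exp(-2*x)
Second-derivative test at each critical point:
  f''(-1/10) = 12.2140 > 0 → local minimum

Critical points: x = -1/10 (local minimum)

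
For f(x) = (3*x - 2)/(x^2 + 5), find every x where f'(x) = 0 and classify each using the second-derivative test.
f'(x) = (-3*x^2 + 4*x + 15)/(x^4 + 10*x^2 + 25)

Solve f'(x) = 0:
  f'(x) = -(x - 3)*(3*x + 5)/(x^2 + 5)^2; the denominator is positive wherever f is defined, so f'(x) = 0 ⇔ -3*x^2 + 4*x + 15 = 0.
  Factor: -3*x^2 + 4*x + 15 = -(x - 3)*(3*x + 5) = 0.
  ⇒ x = -5/3, 3

f''(x) = 2*(4*x^2*(3*x - 2) + (2 - 9*x)*(x^2 + 5))/(x^2 + 5)^3
Second-derivative test at each critical point:
  f''(-5/3) = 81/350 > 0 → local minimum
  f''(3) = -1/14 < 0 → local maximum

Critical points: x = -5/3 (local minimum); x = 3 (local maximum)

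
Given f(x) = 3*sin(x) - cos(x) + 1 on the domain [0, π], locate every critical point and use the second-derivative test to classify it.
f'(x) = sin(x) + 3*cos(x)

Solve f'(x) = 0 on [0, π]:
  f'(x) = 0 ⇔ 3*cos(x) = -sin(x) ⇔ tan(x) = -3, i.e. x = arctan(-3) + nπ; keep the solutions lying in [0, π].
  ⇒ x = pi - atan(3) ≈ 1.8925

f''(x) = -3*sin(x) + cos(x)
Second-derivative test at each critical point:
  f''(1.8925) = -3.1623 < 0 → local maximum

Critical points: x = pi - atan(3) ≈ 1.8925 (local maximum)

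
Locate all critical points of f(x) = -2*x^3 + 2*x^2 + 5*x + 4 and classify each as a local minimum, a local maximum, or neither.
f'(x) = -6*x^2 + 4*x + 5

Solve f'(x) = 0:
  6*x^2 - 4*x - 5 = 0 has no rational roots; quadratic formula: x = (4 ± √136)/12.
  ⇒ x = 1/3 - sqrt(34)/6 ≈ -0.6385, 1/3 + sqrt(34)/6 ≈ 1.3052

f''(x) = 4 - 12*x
Second-derivative test at each critical point:
  f''(-0.6385) = 11.6619 > 0 → local minimum
  f''(1.3052) = -11.6619 < 0 → local maximum

Critical points: x = 1/3 - sqrt(34)/6 ≈ -0.6385 (local minimum); x = 1/3 + sqrt(34)/6 ≈ 1.3052 (local maximum)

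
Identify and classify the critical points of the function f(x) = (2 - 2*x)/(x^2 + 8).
f'(x) = 2*(-x^2 + 2*x*(x - 1) - 8)/(x^2 + 8)^2

Solve f'(x) = 0:
  f'(x) = 2*(x - 4)*(x + 2)/(x^2 + 8)^2; the denominator is positive wherever f is defined, so f'(x) = 0 ⇔ 2*x^2 - 4*x - 16 = 0.
  Factor: 2*x^2 - 4*x - 16 = 2*(x - 4)*(x + 2) = 0.
  ⇒ x = -2, 4

f''(x) = 4*(4*x^2*(1 - x) + (3*x - 1)*(x^2 + 8))/(x^2 + 8)^3
Second-derivative test at each critical point:
  f''(-2) = -1/12 < 0 → local maximum
  f''(4) = 1/48 > 0 → local minimum

Critical points: x = -2 (local maximum); x = 4 (local minimum)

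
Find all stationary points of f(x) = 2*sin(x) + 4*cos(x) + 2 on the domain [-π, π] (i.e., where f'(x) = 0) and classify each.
f'(x) = -4*sin(x) + 2*cos(x)

Solve f'(x) = 0 on [-π, π]:
  f'(x) = 0 ⇔ 2*cos(x) = 4*sin(x) ⇔ tan(x) = 1/2, i.e. x = arctan(1/2) + nπ; keep the solutions lying in [-π, π].
  ⇒ x = -pi + atan(1/2) ≈ -2.6779, atan(1/2) ≈ 0.4636

f''(x) = -2*sin(x) - 4*cos(x)
Second-derivative test at each critical point:
  f''(-2.6779) = 4.4721 > 0 → local minimum
  f''(0.4636) = -4.4721 < 0 → local maximum

Critical points: x = -pi + atan(1/2) ≈ -2.6779 (local minimum); x = atan(1/2) ≈ 0.4636 (local maximum)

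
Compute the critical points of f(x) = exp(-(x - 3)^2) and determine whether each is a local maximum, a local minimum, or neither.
f'(x) = 2*(3 - x)*exp(-(x - 3)^2)

Solve f'(x) = 0:
  f'(x) = (6 - 2*x)·exp(-(x - 3)^2) and exp(-(x - 3)^2) > 0 for every x, so f'(x) = 0 ⇔ 6 - 2*x = 0.
  Factor: 6 - 2*x = -2*(x - 3) = 0.
  ⇒ x = 3

f''(x) = 2*(2*(x - 3)^2 - 1)*exp(-(x - 3)^2)
Second-derivative test at each critical point:
  f''(3) = -2 < 0 → local maximum

Critical points: x = 3 (local maximum)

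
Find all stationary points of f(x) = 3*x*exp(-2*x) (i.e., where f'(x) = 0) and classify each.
f'(x) = 3*(1 - 2*x)*exp(-2*x)

Solve f'(x) = 0:
  f'(x) = (3 - 6*x)·exp(-2*x) and exp(-2*x) > 0 for every x, so f'(x) = 0 ⇔ 3 - 6*x = 0.
  Factor: 3 - 6*x = -3*(2*x - 1) = 0.
  ⇒ x = 1/2

f''(x) = 12*(x - 1)*exp(-2*x)
Second-derivative test at each critical point:
  f''(1/2) = -2.2073 < 0 → local maximum

Critical points: x = 1/2 (local maximum)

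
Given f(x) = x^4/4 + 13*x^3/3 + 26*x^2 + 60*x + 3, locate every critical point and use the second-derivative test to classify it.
f'(x) = x^3 + 13*x^2 + 52*x + 60

Solve f'(x) = 0:
  Factor: x^3 + 13*x^2 + 52*x + 60 = (x + 2)*(x + 5)*(x + 6) = 0.
  ⇒ x = -6, -5, -2

f''(x) = 3*x^2 + 26*x + 52
Second-derivative test at each critical point:
  f''(-6) = 4 > 0 → local minimum
  f''(-5) = -3 < 0 → local maximum
  f''(-2) = 12 > 0 → local minimum

Critical points: x = -6 (local minimum); x = -5 (local maximum); x = -2 (local minimum)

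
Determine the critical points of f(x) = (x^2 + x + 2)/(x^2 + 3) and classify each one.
f'(x) = (-x^2 + 2*x + 3)/(x^4 + 6*x^2 + 9)

Solve f'(x) = 0:
  f'(x) = -(x - 3)*(x + 1)/(x^2 + 3)^2; the denominator is positive wherever f is defined, so f'(x) = 0 ⇔ -x^2 + 2*x + 3 = 0.
  Factor: -x^2 + 2*x + 3 = -(x - 3)*(x + 1) = 0.
  ⇒ x = -1, 3

f''(x) = 2*(x^3 - 3*x^2 - 9*x + 3)/(x^6 + 9*x^4 + 27*x^2 + 27)
Second-derivative test at each critical point:
  f''(-1) = 1/4 > 0 → local minimum
  f''(3) = -1/36 < 0 → local maximum

Critical points: x = -1 (local minimum); x = 3 (local maximum)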